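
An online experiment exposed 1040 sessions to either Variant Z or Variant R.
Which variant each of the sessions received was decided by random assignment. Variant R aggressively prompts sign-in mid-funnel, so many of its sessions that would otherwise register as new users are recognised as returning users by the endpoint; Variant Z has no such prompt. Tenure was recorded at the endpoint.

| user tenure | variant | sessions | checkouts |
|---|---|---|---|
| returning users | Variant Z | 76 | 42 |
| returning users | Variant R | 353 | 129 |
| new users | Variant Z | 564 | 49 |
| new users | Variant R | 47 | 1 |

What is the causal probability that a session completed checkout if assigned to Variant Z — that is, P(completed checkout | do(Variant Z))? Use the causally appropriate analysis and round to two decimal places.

User tenure here is a post-treatment variable shaped by the variant; conditioning on it would introduce bias rather than remove it. The overall comparison is the causal one.
So P(outcome | do(Variant Z)) is just the pooled rate for Variant Z: 91/640 = 0.142.

0.14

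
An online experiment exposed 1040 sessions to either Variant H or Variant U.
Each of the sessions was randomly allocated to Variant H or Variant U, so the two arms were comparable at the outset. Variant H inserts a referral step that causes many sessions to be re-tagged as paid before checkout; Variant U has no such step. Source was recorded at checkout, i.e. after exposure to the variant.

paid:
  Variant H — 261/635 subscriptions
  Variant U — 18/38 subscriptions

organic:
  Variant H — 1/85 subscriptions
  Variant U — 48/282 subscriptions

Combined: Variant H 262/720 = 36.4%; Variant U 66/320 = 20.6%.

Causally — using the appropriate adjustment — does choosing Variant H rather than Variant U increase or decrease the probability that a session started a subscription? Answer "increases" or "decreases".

increases

Traffic source is recorded after the variant and is itself shifted by it — it sits on the causal path from variant to outcome. Conditioning on a mediator would strip out part of the effect we want; the pooled comparison gives the total causal effect.
Pooled: Variant H 36.4% vs Variant U 20.6%; Variant H is higher overall.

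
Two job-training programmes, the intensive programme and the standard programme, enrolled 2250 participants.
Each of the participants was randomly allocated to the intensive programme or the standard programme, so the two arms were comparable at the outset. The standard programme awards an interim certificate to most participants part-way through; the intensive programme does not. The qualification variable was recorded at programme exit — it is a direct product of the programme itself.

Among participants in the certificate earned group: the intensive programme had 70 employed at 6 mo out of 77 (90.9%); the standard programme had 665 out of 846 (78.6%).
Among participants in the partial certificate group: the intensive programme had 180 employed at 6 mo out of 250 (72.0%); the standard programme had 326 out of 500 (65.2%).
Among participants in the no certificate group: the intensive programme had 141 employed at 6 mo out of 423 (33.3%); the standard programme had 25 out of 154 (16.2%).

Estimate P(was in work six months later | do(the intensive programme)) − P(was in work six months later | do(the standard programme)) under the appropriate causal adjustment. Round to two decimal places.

-0.16

Qualification attained during the programme is recorded after the programme and is itself shifted by it — it sits on the causal path from programme to outcome. Conditioning on a mediator would strip out part of the effect we want; the pooled comparison gives the total causal effect.
The causal difference is the pooled difference: 0.521 − 0.677 = -0.156.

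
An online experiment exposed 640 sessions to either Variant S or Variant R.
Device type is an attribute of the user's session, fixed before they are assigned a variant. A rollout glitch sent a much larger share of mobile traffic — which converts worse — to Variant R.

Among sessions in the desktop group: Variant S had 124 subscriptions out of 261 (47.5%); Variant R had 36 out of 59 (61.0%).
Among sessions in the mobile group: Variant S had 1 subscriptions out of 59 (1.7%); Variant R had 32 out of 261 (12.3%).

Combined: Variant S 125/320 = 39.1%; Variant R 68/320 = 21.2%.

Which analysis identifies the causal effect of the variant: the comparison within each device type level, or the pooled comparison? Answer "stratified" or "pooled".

stratified

The device type-specific comparison favours Variant R throughout, but the pooled figures favour Variant S. The question is whether to condition on device type.
Nothing the variant does changes device type; the imbalance is an allocation artefact. With device type also predicting the outcome, the pooled figure is confounded, and the within-stratum comparison is the causal one.
Within each level — desktop: 47.5% vs 61.0%; mobile: 1.7% vs 12.3% — Variant R is higher every time.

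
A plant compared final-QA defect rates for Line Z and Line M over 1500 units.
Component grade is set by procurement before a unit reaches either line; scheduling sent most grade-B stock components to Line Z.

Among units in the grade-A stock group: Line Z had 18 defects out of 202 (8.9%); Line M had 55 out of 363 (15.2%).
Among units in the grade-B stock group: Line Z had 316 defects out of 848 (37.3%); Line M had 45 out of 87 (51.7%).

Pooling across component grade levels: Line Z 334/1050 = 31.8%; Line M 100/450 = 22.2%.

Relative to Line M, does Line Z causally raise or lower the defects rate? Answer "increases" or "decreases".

Nothing the line does changes component grade; the imbalance is an allocation artefact. With component grade also predicting the outcome, the pooled figure is confounded, and the within-stratum comparison is the causal one.
Within each level — grade-A stock: 8.9% vs 15.2%; grade-B stock: 37.3% vs 51.7% — Line Z is lower every time.

decreases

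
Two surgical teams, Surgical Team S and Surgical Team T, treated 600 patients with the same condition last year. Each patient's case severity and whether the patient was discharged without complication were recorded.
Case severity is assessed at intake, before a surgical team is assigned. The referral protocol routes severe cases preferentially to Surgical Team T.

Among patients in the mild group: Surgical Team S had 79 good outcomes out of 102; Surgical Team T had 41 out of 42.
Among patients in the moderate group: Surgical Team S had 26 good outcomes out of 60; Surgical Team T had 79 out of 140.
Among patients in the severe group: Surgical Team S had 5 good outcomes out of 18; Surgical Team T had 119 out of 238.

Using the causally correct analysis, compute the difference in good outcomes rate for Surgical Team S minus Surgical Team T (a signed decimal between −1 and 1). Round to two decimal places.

-0.19

The case severity-specific comparison favours Surgical Team T throughout, but the pooled figures favour Surgical Team S. The question is whether to condition on case severity.
Since case severity is a pre-existing factor (not a product of the surgical team) and it affects the outcome on its own, it is a confounder. The stratified rates, not the pooled rate, identify the causal effect.
Adjusting over the population distribution of case severity: 0.240·(0.775−0.976) + 0.333·(0.433−0.564) + 0.427·(0.278−0.500) = -0.187.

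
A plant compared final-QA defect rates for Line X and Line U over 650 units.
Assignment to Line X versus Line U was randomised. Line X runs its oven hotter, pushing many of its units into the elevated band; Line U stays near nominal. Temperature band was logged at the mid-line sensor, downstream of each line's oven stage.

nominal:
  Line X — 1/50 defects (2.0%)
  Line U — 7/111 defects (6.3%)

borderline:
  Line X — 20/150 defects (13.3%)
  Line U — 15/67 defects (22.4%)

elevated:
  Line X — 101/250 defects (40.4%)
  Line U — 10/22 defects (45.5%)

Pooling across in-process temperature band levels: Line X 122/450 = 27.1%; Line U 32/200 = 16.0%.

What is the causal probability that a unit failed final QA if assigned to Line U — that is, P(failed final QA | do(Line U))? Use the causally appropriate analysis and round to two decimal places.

0.16

The distribution of in-process temperature band is itself part of what the line does — it is an intermediate outcome. Holding it fixed would remove that part of the effect; the total effect is the pooled difference.
So P(outcome | do(Line U)) is just the pooled rate for Line U: 32/200 = 0.160.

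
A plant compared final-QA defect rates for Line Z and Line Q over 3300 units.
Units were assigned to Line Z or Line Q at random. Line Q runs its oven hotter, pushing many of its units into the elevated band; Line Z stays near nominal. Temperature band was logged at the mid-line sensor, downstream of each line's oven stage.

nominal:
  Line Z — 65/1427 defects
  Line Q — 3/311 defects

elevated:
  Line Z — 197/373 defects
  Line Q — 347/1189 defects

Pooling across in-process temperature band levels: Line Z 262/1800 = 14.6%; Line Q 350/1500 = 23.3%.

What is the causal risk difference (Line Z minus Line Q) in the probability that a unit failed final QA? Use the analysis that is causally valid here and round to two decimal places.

The in-process temperature band-specific comparison favours Line Q throughout, but the pooled figures favour Line Z. The question is whether to condition on in-process temperature band.
The distribution of in-process temperature band is itself part of what the line does — it is an intermediate outcome. Holding it fixed would remove that part of the effect; the total effect is the pooled difference.
The causal difference is the pooled difference: 0.146 − 0.233 = -0.088.

-0.09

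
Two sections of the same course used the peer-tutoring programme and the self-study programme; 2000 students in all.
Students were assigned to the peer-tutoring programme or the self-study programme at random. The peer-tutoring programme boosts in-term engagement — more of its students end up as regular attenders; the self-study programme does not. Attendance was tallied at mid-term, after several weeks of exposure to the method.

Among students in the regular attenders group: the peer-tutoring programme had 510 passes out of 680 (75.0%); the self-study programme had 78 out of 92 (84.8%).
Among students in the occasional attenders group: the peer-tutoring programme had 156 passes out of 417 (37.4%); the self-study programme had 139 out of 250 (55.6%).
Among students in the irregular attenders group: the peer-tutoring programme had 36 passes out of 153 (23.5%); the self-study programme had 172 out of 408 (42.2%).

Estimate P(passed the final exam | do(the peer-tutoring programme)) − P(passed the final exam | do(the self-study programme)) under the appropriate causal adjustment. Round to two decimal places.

+0.04

Mid-term attendance is recorded after the teaching method and is itself shifted by it — it sits on the causal path from teaching method to outcome. Conditioning on a mediator would strip out part of the effect we want; the pooled comparison gives the total causal effect.
The causal difference is the pooled difference: 0.562 − 0.519 = +0.043.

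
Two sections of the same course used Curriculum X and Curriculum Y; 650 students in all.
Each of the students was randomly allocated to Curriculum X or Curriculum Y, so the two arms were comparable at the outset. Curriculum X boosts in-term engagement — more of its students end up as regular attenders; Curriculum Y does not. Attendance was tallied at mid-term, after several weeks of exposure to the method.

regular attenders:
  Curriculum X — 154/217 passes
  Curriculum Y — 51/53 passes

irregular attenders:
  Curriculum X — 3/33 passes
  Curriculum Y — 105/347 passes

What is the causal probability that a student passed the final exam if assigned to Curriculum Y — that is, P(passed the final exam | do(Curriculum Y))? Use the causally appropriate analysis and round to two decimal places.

Within every mid-term attendance level Curriculum Y has the higher rate, yet pooled Curriculum X does — Simpson's reversal.
Mid-term attendance is recorded after the teaching method and is itself shifted by it — it sits on the causal path from teaching method to outcome. Conditioning on a mediator would strip out part of the effect we want; the pooled comparison gives the total causal effect.
So P(outcome | do(Curriculum Y)) is just the pooled rate for Curriculum Y: 156/400 = 0.390.

0.39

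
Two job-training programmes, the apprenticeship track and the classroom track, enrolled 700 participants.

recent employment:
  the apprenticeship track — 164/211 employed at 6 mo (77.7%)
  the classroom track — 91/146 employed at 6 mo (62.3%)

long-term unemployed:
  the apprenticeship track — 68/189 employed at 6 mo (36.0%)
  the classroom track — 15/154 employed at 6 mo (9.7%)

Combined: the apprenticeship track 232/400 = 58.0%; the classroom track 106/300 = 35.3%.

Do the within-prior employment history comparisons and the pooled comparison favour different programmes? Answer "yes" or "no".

no

Within each prior employment history level (recent employment 77.7% vs 62.3%; long-term unemployed 36.0% vs 9.7%), the apprenticeship track has the higher rate every time. Pooled: 58.0% vs 35.3% — the apprenticeship track has the higher rate overall. They agree.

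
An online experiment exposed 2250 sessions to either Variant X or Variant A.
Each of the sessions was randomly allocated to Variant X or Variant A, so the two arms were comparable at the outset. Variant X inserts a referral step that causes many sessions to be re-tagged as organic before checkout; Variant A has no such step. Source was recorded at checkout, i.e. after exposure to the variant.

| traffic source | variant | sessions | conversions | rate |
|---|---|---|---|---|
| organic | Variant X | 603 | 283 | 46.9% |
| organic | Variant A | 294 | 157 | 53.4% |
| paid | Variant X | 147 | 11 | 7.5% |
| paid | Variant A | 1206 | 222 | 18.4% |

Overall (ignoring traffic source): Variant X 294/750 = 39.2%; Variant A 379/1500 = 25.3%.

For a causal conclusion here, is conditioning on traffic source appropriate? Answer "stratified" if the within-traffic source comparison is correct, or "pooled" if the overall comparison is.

pooled

Variant A is higher inside every traffic source stratum but Variant X is higher in aggregate. Whether to stratify depends on how traffic source relates to the variant.
The distribution of traffic source is itself part of what the variant does — it is an intermediate outcome. Holding it fixed would remove that part of the effect; the total effect is the pooled difference.
Pooled: Variant X 39.2% vs Variant A 25.3%; Variant X is higher overall.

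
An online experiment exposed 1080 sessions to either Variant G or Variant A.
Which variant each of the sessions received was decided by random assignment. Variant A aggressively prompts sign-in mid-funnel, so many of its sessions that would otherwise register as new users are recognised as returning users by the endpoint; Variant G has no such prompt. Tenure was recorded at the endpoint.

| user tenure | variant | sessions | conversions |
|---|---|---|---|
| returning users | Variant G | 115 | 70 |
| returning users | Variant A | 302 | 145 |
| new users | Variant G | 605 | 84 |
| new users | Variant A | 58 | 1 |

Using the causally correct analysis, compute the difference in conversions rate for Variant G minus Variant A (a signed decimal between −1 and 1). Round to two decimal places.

User tenure is downstream of the variant. One should not condition on a consequence of treatment, so the overall rates are the right comparison.
The causal difference is the pooled difference: 0.214 − 0.406 = -0.192.

-0.19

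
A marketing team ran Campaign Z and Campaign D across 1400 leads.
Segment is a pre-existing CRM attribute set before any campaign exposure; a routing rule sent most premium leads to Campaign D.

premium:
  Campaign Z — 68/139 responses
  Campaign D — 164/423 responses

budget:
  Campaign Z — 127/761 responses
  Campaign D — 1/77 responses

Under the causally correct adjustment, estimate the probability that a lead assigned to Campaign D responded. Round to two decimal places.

0.16

Customer segment satisfies the back-door criterion: it is not a descendant of the campaign, and it blocks the spurious path from campaign to outcome. Adjusting for it (i.e., using the within-customer segment rates) gives the causal effect.
Standardising Campaign D to the population customer segment mix: 0.401·164/423 + 0.599·1/77 = 0.163.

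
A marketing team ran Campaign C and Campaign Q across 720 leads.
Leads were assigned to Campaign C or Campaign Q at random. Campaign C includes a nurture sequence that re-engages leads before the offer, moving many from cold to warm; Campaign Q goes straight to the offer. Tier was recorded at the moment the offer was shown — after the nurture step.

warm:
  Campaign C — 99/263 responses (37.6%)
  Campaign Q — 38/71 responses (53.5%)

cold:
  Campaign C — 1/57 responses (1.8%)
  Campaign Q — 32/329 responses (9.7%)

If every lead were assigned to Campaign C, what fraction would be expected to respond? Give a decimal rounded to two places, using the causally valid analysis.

0.31

Campaign Q is higher inside every engagement tier stratum but Campaign C is higher in aggregate. Whether to stratify depends on how engagement tier relates to the campaign.
Engagement tier is recorded after the campaign and is itself shifted by it — it sits on the causal path from campaign to outcome. Conditioning on a mediator would strip out part of the effect we want; the pooled comparison gives the total causal effect.
So P(outcome | do(Campaign C)) is just the pooled rate for Campaign C: 100/320 = 0.312.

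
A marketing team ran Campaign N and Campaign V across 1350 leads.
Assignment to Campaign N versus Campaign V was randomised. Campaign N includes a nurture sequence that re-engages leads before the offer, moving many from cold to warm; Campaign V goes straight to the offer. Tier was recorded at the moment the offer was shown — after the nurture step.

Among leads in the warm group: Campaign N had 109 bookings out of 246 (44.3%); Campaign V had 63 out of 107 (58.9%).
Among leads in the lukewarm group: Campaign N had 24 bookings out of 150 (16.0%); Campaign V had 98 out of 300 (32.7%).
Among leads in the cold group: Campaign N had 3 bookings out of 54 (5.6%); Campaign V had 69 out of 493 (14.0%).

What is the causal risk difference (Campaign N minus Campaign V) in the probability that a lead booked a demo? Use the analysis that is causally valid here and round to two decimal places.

The engagement tier-specific comparison favours Campaign V throughout, but the pooled figures favour Campaign N. The question is whether to condition on engagement tier.
Engagement tier lies on the pathway campaign → engagement tier → outcome, so adjusting for it blocks the indirect effect. For the total causal effect of campaign, use the unadjusted pooled rates.
The causal difference is the pooled difference: 0.302 − 0.256 = +0.047.

+0.05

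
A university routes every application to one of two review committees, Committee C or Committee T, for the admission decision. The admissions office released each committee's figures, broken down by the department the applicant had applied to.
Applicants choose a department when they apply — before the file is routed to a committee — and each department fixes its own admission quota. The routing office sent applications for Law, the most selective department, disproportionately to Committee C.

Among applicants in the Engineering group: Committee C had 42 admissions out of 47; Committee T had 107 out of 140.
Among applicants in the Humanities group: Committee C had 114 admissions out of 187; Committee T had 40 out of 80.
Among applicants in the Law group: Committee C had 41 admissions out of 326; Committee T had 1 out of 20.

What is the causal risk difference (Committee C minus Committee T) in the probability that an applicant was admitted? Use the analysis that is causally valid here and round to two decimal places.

+0.10

The department-specific comparison favours Committee C throughout, but the pooled figures favour Committee T. The question is whether to condition on department.
Department differs across review committees for reasons unrelated to any effect of the review committee itself, and it separately predicts the outcome — a classic confounder. We must compare within department levels.
Adjusting over the population distribution of department: 0.234·(0.894−0.764) + 0.334·(0.610−0.500) + 0.432·(0.126−0.050) = +0.100.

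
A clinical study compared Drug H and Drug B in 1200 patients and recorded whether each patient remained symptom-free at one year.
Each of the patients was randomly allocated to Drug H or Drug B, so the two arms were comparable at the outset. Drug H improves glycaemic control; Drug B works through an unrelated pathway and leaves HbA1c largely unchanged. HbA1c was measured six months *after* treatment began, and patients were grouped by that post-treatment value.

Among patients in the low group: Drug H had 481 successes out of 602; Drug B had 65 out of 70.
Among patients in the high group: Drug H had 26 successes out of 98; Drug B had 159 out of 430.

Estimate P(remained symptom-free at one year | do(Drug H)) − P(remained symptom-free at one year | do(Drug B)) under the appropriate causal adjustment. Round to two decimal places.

+0.28

Stratifying would compare drugs among patients the drugs themselves sorted into HbA1c groups — a form of selection on an intermediate. The unconditioned pooled rates give the total causal effect.
The causal difference is the pooled difference: 0.724 − 0.448 = +0.276.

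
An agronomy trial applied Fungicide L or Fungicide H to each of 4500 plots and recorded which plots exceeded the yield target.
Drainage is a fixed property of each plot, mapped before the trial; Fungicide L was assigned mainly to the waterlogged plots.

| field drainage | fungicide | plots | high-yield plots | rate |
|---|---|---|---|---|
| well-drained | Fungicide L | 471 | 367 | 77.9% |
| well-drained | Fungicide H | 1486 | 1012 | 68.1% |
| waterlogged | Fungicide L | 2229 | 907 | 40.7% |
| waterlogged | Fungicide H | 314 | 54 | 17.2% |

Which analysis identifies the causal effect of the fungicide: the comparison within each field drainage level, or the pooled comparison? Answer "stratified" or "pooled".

Here field drainage is a common cause — it drives both which fungicide a case falls under and the outcome. The crude comparison mixes populations; the stratum-specific rates are the causally relevant ones.
Within each level — well-drained: 77.9% vs 68.1%; waterlogged: 40.7% vs 17.2% — Fungicide L is higher every time.

stratified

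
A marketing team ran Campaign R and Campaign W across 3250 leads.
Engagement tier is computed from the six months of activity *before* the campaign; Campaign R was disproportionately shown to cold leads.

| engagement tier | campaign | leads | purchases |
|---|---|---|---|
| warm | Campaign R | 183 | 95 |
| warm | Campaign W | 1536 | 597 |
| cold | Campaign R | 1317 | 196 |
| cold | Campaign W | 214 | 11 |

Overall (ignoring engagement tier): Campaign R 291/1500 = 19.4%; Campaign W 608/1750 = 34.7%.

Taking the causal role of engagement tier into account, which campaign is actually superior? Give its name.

Engagement tier satisfies the back-door criterion: it is not a descendant of the campaign, and it blocks the spurious path from campaign to outcome. Adjusting for it (i.e., using the within-engagement tier rates) gives the causal effect.
Within each level — warm: 51.9% vs 38.9%; cold: 14.9% vs 5.1% — Campaign R is higher every time.

Campaign R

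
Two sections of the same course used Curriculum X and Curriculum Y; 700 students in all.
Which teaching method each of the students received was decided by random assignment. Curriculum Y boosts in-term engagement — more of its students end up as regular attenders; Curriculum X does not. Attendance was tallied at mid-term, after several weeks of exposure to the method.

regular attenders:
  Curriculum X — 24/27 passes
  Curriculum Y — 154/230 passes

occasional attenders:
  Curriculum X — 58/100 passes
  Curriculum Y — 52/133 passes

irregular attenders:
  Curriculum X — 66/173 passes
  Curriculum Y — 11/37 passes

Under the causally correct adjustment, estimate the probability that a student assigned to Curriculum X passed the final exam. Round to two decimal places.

Mid-term attendance is downstream of the teaching method. One should not condition on a consequence of treatment, so the overall rates are the right comparison.
So P(outcome | do(Curriculum X)) is just the pooled rate for Curriculum X: 148/300 = 0.493.

0.49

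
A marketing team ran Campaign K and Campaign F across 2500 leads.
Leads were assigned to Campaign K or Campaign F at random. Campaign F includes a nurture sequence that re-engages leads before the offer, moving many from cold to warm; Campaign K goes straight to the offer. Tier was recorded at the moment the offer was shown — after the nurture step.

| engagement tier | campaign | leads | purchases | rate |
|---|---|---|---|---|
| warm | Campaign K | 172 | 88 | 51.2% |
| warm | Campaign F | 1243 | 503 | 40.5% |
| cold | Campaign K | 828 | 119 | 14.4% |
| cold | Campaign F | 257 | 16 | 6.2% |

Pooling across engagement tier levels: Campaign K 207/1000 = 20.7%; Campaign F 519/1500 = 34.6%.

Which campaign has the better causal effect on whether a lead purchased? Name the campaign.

Campaign F

The distribution of engagement tier is itself part of what the campaign does — it is an intermediate outcome. Holding it fixed would remove that part of the effect; the total effect is the pooled difference.
Pooled: Campaign K 20.7% vs Campaign F 34.6%; Campaign F is higher overall.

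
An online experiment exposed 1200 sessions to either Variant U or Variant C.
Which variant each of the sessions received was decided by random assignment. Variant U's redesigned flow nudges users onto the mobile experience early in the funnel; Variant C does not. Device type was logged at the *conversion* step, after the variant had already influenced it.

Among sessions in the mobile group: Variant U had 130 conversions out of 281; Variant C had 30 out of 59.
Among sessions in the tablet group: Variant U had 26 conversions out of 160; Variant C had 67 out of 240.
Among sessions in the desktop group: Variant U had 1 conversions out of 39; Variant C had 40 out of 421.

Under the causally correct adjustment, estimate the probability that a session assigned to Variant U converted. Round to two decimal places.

0.33

Device type here is a post-treatment variable shaped by the variant; conditioning on it would introduce bias rather than remove it. The overall comparison is the causal one.
So P(outcome | do(Variant U)) is just the pooled rate for Variant U: 157/480 = 0.327.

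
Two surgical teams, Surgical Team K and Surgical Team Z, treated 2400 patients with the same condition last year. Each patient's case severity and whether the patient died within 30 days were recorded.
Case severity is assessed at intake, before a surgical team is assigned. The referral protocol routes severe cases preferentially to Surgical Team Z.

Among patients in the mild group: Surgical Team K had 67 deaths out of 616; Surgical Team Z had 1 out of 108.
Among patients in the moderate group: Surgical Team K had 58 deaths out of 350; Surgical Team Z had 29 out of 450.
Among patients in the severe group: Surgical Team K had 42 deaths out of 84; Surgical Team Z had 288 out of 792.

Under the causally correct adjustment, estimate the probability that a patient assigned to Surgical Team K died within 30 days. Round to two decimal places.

0.27

The case severity-specific comparison favours Surgical Team Z throughout, but the pooled figures favour Surgical Team K. The question is whether to condition on case severity.
Nothing the surgical team does changes case severity; the imbalance is an allocation artefact. With case severity also predicting the outcome, the pooled figure is confounded, and the within-stratum comparison is the causal one.
Standardising Surgical Team K to the population case severity mix: 0.302·67/616 + 0.333·58/350 + 0.365·42/84 = 0.271.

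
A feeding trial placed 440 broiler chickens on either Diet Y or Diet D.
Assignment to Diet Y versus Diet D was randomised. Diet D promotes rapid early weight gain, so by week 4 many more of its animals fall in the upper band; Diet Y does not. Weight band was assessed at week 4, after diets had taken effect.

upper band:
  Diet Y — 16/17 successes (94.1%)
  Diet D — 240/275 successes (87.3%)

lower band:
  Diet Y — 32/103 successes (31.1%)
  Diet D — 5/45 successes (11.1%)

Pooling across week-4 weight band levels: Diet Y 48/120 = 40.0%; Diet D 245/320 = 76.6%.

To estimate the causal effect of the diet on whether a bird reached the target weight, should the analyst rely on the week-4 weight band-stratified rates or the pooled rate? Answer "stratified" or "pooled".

Within every week-4 weight band level Diet Y has the higher rate, yet pooled Diet D does — Simpson's reversal.
Week-4 weight band lies on the pathway diet → week-4 weight band → outcome, so adjusting for it blocks the indirect effect. For the total causal effect of diet, use the unadjusted pooled rates.
Pooled: Diet Y 40.0% vs Diet D 76.6%; Diet D is higher overall.

pooled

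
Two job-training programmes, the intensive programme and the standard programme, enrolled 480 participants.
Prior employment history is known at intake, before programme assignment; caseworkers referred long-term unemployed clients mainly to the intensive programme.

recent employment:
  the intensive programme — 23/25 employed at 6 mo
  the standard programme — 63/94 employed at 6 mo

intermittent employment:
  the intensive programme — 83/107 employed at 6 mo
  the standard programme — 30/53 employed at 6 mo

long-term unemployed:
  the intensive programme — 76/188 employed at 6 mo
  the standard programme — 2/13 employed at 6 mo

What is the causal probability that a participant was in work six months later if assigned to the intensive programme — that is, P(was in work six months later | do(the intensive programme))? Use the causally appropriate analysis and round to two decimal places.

0.66

The imbalance in prior employment history arose from how participants were allocated, not from anything the programme did; and prior employment history independently affects the outcome. The pooled gap is confounded — condition on prior employment history.
Standardising the intensive programme to the population prior employment history mix: 0.248·23/25 + 0.333·83/107 + 0.419·76/188 = 0.656.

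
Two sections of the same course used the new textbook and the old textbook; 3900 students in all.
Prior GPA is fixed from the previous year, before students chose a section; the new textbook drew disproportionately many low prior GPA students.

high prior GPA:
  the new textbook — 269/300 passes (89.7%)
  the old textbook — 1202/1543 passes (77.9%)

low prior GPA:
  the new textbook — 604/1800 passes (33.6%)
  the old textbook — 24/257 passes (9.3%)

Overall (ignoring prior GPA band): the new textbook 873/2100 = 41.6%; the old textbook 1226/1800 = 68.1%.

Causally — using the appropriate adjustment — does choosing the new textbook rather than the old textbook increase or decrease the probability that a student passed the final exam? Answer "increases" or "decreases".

increases

Prior GPA band differs across teaching methods for reasons unrelated to any effect of the teaching method itself, and it separately predicts the outcome — a classic confounder. We must compare within prior GPA band levels.
Within each level — high prior GPA: 89.7% vs 77.9%; low prior GPA: 33.6% vs 9.3% — the new textbook is higher every time.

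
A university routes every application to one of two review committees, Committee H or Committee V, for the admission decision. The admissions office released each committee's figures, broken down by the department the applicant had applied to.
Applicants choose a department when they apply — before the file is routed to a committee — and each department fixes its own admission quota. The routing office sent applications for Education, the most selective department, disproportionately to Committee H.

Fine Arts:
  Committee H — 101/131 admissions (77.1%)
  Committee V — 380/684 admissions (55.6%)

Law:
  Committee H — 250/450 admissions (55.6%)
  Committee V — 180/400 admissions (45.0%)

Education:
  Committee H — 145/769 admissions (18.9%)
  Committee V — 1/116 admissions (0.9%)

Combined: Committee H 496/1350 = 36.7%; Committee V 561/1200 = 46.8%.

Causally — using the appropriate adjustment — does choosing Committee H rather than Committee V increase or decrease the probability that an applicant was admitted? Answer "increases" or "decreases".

Department is set before the review committee has any effect — it is not caused by the review committee — and it independently drives the outcome. That makes it a confounder, so the causal comparison is within department levels.
Within each level — Fine Arts: 77.1% vs 55.6%; Law: 55.6% vs 45.0%; Education: 18.9% vs 0.9% — Committee H is higher every time.

increases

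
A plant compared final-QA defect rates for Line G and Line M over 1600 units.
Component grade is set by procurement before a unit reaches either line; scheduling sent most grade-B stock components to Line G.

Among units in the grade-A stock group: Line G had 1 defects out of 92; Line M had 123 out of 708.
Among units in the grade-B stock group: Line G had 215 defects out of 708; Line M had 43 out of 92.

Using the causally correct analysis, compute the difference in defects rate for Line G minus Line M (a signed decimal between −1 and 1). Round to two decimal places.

-0.16

The component grade-specific comparison favours Line G throughout, but the pooled figures favour Line M. The question is whether to condition on component grade.
The imbalance in component grade arose from how units were allocated, not from anything the line did; and component grade independently affects the outcome. The pooled gap is confounded — condition on component grade.
Adjusting over the population distribution of component grade: 0.500·(0.011−0.174) + 0.500·(0.304−0.467) = -0.163.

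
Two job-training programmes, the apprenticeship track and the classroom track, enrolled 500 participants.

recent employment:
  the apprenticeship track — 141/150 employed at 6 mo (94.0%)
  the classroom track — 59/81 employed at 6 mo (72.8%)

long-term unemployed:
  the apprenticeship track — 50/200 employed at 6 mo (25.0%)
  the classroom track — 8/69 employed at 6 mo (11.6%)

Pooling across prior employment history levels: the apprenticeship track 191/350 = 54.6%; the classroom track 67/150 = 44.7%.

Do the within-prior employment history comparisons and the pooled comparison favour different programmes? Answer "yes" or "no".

Within each prior employment history level (recent employment 94.0% vs 72.8%; long-term unemployed 25.0% vs 11.6%), the apprenticeship track has the higher rate every time. Pooled: 54.6% vs 44.7% — the apprenticeship track has the higher rate overall. They agree.

no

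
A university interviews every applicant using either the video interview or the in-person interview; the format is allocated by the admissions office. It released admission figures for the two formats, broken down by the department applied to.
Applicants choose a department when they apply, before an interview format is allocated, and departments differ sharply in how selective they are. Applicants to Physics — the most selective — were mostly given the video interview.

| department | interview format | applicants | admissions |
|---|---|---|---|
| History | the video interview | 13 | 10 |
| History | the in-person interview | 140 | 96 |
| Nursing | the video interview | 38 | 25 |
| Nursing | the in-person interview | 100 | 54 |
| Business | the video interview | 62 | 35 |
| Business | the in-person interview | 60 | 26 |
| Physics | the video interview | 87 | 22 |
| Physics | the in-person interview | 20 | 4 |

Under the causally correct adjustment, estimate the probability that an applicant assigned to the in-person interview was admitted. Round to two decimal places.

Within every department level the video interview has the higher rate, yet pooled the in-person interview does — Simpson's reversal.
Nothing the interview format does changes department; the imbalance is an allocation artefact. With department also predicting the outcome, the pooled figure is confounded, and the within-stratum comparison is the causal one.
Standardising the in-person interview to the population department mix: 0.294·96/140 + 0.265·54/100 + 0.235·26/60 + 0.206·4/20 = 0.488.

0.49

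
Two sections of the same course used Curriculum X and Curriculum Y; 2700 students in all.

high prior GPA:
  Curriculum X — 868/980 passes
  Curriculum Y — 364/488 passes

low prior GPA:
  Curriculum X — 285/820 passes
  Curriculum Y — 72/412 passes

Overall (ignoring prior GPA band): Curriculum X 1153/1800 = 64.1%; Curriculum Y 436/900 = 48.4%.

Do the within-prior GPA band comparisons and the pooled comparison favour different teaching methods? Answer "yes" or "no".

Within each prior GPA band level (high prior GPA 88.6% vs 74.6%; low prior GPA 34.8% vs 17.5%), Curriculum X has the higher rate every time. Pooled: 64.1% vs 48.4% — Curriculum X has the higher rate overall. They agree.

no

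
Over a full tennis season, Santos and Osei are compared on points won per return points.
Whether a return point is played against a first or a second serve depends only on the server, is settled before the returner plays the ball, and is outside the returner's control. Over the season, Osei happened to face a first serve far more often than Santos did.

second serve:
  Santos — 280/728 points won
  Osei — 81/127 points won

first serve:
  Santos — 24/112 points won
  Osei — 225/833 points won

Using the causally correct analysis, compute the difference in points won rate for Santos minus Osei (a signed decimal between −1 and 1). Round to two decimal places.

Serve type differs across players for reasons unrelated to any effect of the player itself, and it separately predicts the outcome — a classic confounder. We must compare within serve type levels.
Adjusting over the population distribution of serve type: 0.475·(0.385−0.638) + 0.525·(0.214−0.270) = -0.150.

-0.15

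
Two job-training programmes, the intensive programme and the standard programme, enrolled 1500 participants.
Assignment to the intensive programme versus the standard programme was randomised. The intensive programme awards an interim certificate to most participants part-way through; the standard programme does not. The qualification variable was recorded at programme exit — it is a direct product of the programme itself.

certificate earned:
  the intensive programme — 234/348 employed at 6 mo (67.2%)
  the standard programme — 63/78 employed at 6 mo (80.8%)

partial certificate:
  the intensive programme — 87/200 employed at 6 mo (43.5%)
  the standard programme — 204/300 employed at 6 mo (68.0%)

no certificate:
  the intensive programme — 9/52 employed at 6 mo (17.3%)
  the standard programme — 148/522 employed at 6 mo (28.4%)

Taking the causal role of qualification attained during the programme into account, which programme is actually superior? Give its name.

the intensive programme

Qualification attained during the programme here is a post-treatment variable shaped by the programme; conditioning on it would introduce bias rather than remove it. The overall comparison is the causal one.
Pooled: the intensive programme 55.0% vs the standard programme 46.1%; the intensive programme is higher overall.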